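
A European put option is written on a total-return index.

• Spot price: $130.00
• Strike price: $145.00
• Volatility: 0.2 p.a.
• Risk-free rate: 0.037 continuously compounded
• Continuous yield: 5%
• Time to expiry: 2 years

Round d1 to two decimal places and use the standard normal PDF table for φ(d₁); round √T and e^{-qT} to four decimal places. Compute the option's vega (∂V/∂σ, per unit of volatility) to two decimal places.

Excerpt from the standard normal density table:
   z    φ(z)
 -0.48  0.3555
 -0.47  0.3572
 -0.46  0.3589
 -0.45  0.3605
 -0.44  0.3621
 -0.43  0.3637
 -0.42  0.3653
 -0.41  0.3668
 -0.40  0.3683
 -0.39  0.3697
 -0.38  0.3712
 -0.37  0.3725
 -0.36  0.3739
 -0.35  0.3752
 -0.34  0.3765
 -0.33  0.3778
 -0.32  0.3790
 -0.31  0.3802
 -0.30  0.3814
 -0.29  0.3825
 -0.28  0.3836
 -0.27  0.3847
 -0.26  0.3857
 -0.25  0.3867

σ√T = 0.2 × 1.4142 = 0.2828
d₁ = [ln(130/145) + (0.037 − 0.05 + 0.2²/2)·2] / 0.2828 = [-0.1092 + 0.0140] / 0.2828 = -0.3366 → -0.34
√T = √2 = 1.4142
φ(d₁) = φ(-0.34) = 0.3765
exp(−qT) = exp(−0.05·2) = 0.9048
vega = S·exp(−qT)·φ(d₁)·√T = 130·0.9048·0.3765·1.4142 = 62.6285

62.63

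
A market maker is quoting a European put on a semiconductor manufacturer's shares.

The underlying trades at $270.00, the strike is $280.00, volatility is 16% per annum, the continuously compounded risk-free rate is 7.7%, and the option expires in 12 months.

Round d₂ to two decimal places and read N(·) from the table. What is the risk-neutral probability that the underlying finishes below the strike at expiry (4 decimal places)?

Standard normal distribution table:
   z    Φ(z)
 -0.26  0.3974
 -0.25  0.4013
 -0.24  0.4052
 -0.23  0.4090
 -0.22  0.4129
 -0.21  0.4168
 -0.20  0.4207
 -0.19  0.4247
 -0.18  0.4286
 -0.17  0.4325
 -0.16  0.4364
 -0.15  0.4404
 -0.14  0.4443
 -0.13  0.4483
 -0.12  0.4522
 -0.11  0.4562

0.4325

T = 1;  σ√T = 0.1600
d₁ = [ln(270/280) + (0.077 + 0.16²/2)·1] / 0.1600 = [-0.0364 + 0.0898] / 0.1600 = 0.3340 ≈ 0.33
d₂ = d₁ − σ√T = 0.3340 − 0.1600 = 0.1740 ≈ 0.17
Pr(exercise) under Q = N(−d₂) = N(-0.17) = 0.4325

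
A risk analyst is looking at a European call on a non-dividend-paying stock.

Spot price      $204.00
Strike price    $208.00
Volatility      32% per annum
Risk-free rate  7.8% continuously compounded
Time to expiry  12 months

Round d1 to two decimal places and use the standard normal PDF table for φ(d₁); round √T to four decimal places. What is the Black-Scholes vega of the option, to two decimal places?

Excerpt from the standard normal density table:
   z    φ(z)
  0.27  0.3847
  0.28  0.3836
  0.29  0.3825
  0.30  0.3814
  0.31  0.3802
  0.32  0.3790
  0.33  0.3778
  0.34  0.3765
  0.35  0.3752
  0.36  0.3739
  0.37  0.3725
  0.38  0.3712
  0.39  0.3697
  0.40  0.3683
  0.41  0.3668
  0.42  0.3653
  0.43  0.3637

76.81

σ√T = 0.32·√1 = 0.3200
d₁ = [ln(204/208) + (0.078 + 0.32²/2)·1] / 0.3200 = [-0.0194 + 0.1292] / 0.3200 = 0.3431 ⇒ 0.34
√T = √1 = 1.0000
φ(d₁) = φ(0.34) = 0.3765
vega = S·φ(d₁)·√T = 204·0.3765·1.0000 = 76.8060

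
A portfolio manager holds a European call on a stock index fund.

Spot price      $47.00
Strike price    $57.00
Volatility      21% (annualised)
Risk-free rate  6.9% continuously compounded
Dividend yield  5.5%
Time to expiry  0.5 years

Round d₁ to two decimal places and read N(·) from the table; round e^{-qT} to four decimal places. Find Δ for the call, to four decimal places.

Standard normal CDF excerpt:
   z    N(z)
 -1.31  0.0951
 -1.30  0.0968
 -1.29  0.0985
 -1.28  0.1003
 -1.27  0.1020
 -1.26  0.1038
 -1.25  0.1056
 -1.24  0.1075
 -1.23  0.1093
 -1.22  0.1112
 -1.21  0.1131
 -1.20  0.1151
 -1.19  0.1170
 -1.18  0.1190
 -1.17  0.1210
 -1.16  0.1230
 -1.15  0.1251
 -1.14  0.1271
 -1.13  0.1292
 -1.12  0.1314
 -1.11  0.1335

σ√T = 0.21 × 0.7071 = 0.1485
ln(S/K) + (r − q + σ²/2)T = ln(47/57) + (0.069 − 0.055 + 0.21²/2)·0.5 = -0.1929 + 0.0180 = -0.1749
d₁ = -0.1749 / 0.1485 = -1.1777 → -1.18
N(d₁) = N(-1.18) = 0.1190
Δ_call = e^(−qT)·N(d₁) = 0.9729·0.1190 = 0.1158

0.1158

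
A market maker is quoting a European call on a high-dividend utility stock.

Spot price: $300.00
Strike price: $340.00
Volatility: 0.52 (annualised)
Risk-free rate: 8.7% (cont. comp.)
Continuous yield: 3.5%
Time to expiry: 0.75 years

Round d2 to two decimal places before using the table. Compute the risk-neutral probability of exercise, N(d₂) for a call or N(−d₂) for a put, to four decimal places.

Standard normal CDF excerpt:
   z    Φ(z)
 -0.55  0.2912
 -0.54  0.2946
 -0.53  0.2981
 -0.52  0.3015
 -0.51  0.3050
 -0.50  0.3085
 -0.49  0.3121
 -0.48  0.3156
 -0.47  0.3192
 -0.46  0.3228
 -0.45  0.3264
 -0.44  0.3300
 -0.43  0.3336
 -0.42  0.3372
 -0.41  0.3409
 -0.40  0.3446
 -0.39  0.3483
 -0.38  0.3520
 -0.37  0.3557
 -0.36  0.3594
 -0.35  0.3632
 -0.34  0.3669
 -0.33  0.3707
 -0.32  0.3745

σ√T = 0.52·√0.75 = 0.4503
d₁ = [ln(300/340) + (0.087 − 0.035 + 0.52²/2)·0.75] / 0.4503 = [-0.1252 + 0.1404] / 0.4503 = 0.0338 → 0.03
d₂ = d₁ − σ√T = 0.0338 − 0.4503 = -0.4165 → -0.42
Pr(exercise) under Q = N(d₂) = 0.3372

0.3372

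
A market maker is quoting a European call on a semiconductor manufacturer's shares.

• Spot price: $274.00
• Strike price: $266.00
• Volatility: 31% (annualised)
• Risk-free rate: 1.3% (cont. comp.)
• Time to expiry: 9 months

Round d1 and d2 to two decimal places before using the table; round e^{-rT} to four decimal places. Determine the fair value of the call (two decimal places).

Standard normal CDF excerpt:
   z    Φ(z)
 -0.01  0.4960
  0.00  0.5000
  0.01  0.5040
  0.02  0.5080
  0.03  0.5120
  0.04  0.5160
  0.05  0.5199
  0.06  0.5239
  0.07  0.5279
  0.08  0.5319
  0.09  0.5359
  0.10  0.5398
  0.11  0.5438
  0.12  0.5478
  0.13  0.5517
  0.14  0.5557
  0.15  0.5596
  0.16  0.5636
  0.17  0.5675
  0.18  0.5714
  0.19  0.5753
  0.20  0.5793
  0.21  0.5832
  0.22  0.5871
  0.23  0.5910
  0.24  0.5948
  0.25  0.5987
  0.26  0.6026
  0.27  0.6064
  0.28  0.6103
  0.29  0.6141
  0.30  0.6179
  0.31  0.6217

σ√T = 0.31·√0.75 = 0.2685
d₁ = [ln(274/266) + (0.013 + 0.31²/2)·0.75] / 0.2685 = [0.0296 + 0.0458] / 0.2685 = 0.2809 ≈ 0.28
d₂ = d₁ − σ√T = 0.2809 − 0.2685 = 0.0125 ≈ 0.01
exp(−rT) = exp(−0.013·0.75) = 0.9903
N(d₁) = N(0.28) = 0.6103;  N(d₂) = N(0.01) = 0.5040
C = 274·0.6103 − 266·0.9903·0.5040 = 167.2222 − 132.7636 = 34.4586

$34.46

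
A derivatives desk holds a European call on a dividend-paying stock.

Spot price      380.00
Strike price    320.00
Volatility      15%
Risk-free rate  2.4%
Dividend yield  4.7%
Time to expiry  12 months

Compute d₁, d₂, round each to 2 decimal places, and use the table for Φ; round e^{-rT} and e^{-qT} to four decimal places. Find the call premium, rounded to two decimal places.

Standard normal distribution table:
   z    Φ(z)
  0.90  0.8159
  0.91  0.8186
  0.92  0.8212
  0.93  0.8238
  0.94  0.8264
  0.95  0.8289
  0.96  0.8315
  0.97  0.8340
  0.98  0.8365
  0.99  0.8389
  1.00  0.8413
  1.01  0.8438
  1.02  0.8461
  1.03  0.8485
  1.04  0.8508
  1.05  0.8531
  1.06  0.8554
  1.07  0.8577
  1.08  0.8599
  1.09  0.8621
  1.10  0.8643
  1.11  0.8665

σ√T = 0.15·√1 = 0.1500
d₁ = [ln(380/320) + (0.024 − 0.047 + ½·0.15²)·1] / (σ√T) = (0.1719 − 0.0118) / 0.1500 = 1.0673 → 1.07
d₂ = 1.0673 − 0.1500 = 0.9173 → 0.92
exp(−qT) = exp(−0.047·1) = 0.9541;  exp(−rT) = exp(−0.024·1) = 0.9763
C = 380·0.9541·N(1.07) − 320·0.9763·N(0.92) = 380·0.9541·0.8577 − 320·0.9763·0.8212 = 310.9660 − 256.5560 = 54.4100

54.41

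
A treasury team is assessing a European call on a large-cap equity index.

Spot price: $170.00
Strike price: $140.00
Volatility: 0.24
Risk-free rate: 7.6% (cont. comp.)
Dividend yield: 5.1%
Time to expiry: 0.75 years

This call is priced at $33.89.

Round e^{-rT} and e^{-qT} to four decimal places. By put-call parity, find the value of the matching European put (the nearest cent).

exp(−qT) = exp(−0.051·0.75) = 0.9625;  exp(−rT) = exp(−0.076·0.75) = 0.9446
Put-call parity: C − P = S·e^(−qT) − K·e^(−rT) = 170·0.9625 − 140·0.9446 = 163.6250 − 132.2440 = 31.3810
P = C − (C − P) = 33.89 − (31.3810) = 2.5090

$2.51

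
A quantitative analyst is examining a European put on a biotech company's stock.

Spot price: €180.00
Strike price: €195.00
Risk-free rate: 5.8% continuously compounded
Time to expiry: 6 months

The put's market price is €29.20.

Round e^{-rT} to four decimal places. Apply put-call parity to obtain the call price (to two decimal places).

exp(−rT) = exp(−0.058·0.5) = 0.9714
Put-call parity: C − P = S − K·e^(−rT) = 180 − 195·0.9714 = 180 − 189.4230 = -9.4230
C = P + (C − P) = 29.20 + (-9.4230) = 19.7770

€19.78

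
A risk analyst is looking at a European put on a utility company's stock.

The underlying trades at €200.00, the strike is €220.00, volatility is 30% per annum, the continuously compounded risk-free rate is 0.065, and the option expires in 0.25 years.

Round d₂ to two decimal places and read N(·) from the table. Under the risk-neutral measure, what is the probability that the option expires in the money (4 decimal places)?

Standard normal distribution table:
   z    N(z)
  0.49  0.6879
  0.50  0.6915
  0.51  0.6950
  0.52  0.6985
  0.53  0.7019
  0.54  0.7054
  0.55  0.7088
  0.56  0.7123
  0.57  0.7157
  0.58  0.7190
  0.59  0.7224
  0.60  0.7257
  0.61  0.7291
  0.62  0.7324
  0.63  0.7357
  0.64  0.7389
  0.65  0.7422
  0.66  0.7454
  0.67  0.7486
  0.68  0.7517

σ√T = 0.3·√0.25 = 0.1500
ln(S/K) + (r + σ²/2)T = ln(200/220) + (0.065 + 0.3²/2)·0.25 = -0.0953 + 0.0275 = -0.0678
d₁ = -0.0678 / 0.1500 = -0.4521 → -0.45
d₂ = d₁ − σ√T = -0.4521 − 0.1500 = -0.6021 → -0.60
Pr(exercise) under Q = N(−d₂) = N(0.60) = 0.7257

0.7257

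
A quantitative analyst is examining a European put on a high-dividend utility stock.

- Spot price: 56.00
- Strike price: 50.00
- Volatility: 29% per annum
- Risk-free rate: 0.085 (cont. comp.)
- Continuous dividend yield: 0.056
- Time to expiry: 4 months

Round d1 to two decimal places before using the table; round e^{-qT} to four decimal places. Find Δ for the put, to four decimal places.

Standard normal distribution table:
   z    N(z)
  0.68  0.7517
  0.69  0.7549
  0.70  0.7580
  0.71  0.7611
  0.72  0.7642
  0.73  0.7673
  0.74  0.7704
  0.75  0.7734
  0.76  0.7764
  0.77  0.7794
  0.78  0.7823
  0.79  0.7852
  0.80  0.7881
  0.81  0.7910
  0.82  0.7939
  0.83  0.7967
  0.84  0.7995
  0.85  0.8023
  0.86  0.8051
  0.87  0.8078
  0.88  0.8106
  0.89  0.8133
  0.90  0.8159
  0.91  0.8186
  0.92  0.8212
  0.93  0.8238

σ√T = 0.29·√0.3333 = 0.1674
d₁ = [ln(56/50) + (0.085 − 0.056 + ½·0.29²)·0.3333] / (σ√T) = (0.1133 + 0.0237) / 0.1674 = 0.8183 which rounds to 0.82
N(d₁) = N(0.82) = 0.7939
Δ_put = e^(−qT)·(N(d₁) − 1) = 0.9815·(0.7939 − 1) = -0.2023

-0.2023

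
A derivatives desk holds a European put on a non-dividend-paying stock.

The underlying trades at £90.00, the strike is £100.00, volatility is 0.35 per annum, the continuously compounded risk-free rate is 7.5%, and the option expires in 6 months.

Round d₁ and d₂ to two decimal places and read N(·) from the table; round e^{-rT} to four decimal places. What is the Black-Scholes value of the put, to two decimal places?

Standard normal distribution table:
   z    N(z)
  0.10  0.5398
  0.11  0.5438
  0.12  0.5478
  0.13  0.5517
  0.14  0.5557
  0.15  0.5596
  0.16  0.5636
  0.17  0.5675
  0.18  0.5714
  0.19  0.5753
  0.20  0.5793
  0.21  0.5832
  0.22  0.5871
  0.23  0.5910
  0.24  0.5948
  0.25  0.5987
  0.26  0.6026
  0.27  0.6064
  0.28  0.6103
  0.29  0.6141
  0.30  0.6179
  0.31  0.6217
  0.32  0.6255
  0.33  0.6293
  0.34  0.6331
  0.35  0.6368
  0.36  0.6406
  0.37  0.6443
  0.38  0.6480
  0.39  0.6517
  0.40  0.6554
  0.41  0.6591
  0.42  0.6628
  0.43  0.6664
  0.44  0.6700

£12.76

σ√T = 0.35·√0.5 = 0.2475
d₁ = [ln(90/100) + (0.075 + 0.35²/2)·0.5] / 0.2475 = [-0.1054 + 0.0681] / 0.2475 = -0.1505 which rounds to -0.15
d₂ = d₁ − σ√T = -0.1505 − 0.2475 = -0.3979 which rounds to -0.40
exp(−rT) = exp(−0.075·0.5) = 0.9632
N(−d₂) = N(0.40) = 0.6554;  N(−d₁) = N(0.15) = 0.5596
P = 100·0.9632·0.6554 − 90·0.5596 = 63.1281 − 50.3640 = 12.7641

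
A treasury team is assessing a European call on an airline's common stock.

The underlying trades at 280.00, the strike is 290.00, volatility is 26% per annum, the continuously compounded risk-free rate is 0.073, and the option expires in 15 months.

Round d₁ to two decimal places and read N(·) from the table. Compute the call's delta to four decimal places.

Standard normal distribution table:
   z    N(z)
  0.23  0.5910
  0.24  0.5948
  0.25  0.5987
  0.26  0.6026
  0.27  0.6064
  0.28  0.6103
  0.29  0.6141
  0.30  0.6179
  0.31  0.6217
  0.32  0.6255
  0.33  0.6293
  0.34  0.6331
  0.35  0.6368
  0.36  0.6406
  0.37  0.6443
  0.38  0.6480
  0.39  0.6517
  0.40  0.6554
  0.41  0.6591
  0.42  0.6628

σ√T = 0.26 × 1.1180 = 0.2907
ln(S/K) + (r + σ²/2)T = ln(280/290) + (0.073 + 0.26²/2)·1.25 = -0.0351 + 0.1335 = 0.0984
d₁ = 0.0984 / 0.2907 = 0.3385 → 0.34
N(d₁) = N(0.34) = 0.6331
Δ_call = N(d₁) = 0.6331

0.6331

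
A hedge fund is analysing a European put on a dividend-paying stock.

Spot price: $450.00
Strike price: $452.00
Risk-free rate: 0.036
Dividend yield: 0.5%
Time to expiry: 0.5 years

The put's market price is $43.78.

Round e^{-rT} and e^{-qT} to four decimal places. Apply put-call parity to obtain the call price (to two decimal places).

$48.70

exp(−qT) = exp(−0.005·0.5) = 0.9975;  exp(−rT) = exp(−0.036·0.5) = 0.9822
Put-call parity: C − P = S·e^(−qT) − K·e^(−rT) = 450·0.9975 − 452·0.9822 = 448.8750 − 443.9544 = 4.9206
C = P + (C − P) = 43.78 + (4.9206) = 48.7006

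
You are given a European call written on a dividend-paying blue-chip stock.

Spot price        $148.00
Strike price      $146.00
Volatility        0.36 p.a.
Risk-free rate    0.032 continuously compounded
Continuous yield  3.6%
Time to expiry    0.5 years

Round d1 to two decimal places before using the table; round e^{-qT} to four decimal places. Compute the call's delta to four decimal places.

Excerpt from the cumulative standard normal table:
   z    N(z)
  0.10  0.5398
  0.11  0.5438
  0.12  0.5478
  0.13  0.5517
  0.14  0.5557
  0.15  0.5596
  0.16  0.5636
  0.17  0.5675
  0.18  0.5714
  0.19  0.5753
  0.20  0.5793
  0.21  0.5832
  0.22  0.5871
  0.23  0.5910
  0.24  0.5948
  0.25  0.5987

T = 0.5;  σ√T = 0.2546
ln(S/K) + (r − q + σ²/2)T = ln(148/146) + (0.032 − 0.036 + 0.36²/2)·0.5 = 0.0136 + 0.0304 = 0.0440
d₁ = 0.0440 / 0.2546 = 0.1729 ≈ 0.17
N(d₁) = N(0.17) = 0.5675
Δ_call = e^(−qT)·N(d₁) = 0.9822·0.5675 = 0.5574

0.5574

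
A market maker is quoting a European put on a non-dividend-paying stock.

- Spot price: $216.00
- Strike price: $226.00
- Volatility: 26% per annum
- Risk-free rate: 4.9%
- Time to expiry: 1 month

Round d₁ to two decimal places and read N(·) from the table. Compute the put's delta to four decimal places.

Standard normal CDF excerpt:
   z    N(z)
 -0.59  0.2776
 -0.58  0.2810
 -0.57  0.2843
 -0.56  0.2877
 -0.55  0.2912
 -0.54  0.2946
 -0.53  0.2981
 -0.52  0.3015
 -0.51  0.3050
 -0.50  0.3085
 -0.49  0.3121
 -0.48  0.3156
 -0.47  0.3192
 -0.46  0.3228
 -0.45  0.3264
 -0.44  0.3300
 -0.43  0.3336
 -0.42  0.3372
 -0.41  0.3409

T = 0.08333;  σ√T = 0.0751
d₁ = [ln(216/226) + (0.049 + 0.26²/2)·0.08333] / 0.0751 = [-0.0453 + 0.0069] / 0.0751 = -0.5110 which rounds to -0.51
N(d₁) = N(-0.51) = 0.3050
Δ_put = N(d₁) − 1 = 0.3050 − 1 = -0.6950

-0.6950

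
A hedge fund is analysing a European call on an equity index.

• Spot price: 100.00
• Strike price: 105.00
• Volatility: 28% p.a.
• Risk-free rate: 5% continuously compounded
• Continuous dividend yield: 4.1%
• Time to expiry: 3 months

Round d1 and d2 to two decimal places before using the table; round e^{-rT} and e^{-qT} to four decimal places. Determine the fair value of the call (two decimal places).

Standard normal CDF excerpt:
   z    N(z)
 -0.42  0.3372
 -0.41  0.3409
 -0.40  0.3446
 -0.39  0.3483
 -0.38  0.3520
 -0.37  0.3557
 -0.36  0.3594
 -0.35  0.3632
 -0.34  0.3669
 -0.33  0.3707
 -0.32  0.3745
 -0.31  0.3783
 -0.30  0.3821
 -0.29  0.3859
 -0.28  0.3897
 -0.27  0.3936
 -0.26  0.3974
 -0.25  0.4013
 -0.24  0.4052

σ√T = 0.28 × 0.5000 = 0.1400
d₁ = [ln(100/105) + (0.05 − 0.041 + ½·0.28²)·0.25] / (σ√T) = (-0.0488 + 0.0121) / 0.1400 = -0.2624 ⇒ -0.26
d₂ = -0.2624 − 0.1400 = -0.4024 ⇒ -0.40
exp(−qT) = exp(−0.041·0.25) = 0.9898;  exp(−rT) = exp(−0.05·0.25) = 0.9876
N(d₁) = N(-0.26) = 0.3974;  N(d₂) = N(-0.40) = 0.3446
C = 100·0.9898·0.3974 − 105·0.9876·0.3446 = 39.3347 − 35.7343 = 3.6003

3.60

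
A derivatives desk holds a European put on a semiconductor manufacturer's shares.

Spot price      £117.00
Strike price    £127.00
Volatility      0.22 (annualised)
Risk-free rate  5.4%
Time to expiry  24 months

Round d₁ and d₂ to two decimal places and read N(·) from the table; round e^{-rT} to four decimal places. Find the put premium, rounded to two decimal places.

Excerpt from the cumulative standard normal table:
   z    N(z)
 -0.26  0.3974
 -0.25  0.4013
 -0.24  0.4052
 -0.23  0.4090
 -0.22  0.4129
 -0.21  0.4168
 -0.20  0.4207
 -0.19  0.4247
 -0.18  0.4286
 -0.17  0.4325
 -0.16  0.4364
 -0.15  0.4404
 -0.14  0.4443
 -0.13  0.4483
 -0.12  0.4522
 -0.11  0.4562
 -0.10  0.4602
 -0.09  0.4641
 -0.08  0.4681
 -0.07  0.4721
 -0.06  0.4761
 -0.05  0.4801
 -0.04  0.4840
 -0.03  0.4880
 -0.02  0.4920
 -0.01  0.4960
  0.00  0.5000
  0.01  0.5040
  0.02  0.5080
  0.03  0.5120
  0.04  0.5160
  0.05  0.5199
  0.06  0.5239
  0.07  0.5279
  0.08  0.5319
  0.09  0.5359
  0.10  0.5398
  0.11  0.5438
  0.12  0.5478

£12.77

T = 2;  σ√T = 0.3111
ln(S/K) + (r + σ²/2)T = ln(117/127) + (0.054 + 0.22²/2)·2 = -0.0820 + 0.1564 = 0.0744
d₁ = 0.0744 / 0.3111 = 0.2391 → 0.24
d₂ = d₁ − σ√T = 0.2391 − 0.3111 = -0.0720 → -0.07
exp(−rT) = exp(−0.054·2) = 0.8976
N(−d₂) = N(0.07) = 0.5279;  N(−d₁) = N(-0.24) = 0.4052
P = 127·0.8976·0.5279 − 117·0.4052 = 60.1781 − 47.4084 = 12.7697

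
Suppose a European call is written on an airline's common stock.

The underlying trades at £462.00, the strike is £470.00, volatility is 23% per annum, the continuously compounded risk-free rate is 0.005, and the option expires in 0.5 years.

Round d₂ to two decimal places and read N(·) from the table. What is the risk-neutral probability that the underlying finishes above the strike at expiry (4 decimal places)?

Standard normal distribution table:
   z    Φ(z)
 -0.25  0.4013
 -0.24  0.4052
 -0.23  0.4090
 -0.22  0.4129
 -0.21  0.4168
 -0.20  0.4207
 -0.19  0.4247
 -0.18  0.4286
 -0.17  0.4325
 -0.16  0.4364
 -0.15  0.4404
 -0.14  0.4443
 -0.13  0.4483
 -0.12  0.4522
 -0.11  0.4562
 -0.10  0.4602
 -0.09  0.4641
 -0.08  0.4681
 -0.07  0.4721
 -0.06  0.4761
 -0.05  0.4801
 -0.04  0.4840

0.4325

σ√T = 0.23·√0.5 = 0.1626
d₁ = [ln(462/470) + (0.005 + ½·0.23²)·0.5] / (σ√T) = (-0.0172 + 0.0157) / 0.1626 = -0.0089 ⇒ -0.01
d₂ = -0.0089 − 0.1626 = -0.1715 ⇒ -0.17
Risk-neutral Pr[S_T > K] = N(d₂) = N(-0.17) = 0.4325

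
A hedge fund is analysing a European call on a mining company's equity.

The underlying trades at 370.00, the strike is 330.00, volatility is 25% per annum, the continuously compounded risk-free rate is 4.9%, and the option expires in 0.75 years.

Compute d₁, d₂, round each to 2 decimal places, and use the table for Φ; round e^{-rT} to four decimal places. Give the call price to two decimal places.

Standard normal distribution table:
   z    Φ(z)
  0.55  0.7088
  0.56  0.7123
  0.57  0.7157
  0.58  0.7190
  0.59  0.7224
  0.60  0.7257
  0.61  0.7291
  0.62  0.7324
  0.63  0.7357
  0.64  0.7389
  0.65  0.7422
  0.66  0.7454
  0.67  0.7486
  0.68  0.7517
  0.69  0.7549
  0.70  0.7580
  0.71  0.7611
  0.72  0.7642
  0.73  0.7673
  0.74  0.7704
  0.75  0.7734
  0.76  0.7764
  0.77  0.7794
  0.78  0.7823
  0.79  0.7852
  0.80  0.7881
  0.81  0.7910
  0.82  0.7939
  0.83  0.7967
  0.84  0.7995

62.88

T = 0.75;  σ√T = 0.2165
ln(S/K) + (r + σ²/2)T = ln(370/330) + (0.049 + 0.25²/2)·0.75 = 0.1144 + 0.0602 = 0.1746
d₁ = 0.1746 / 0.2165 = 0.8064 ≈ 0.81
d₂ = d₁ − σ√T = 0.8064 − 0.2165 = 0.5899 ≈ 0.59
exp(−rT) = exp(−0.049·0.75) = 0.9639
N(d₁) = N(0.81) = 0.7910;  N(d₂) = N(0.59) = 0.7224
C = 370·0.7910 − 330·0.9639·0.7224 = 292.6700 − 229.7860 = 62.8840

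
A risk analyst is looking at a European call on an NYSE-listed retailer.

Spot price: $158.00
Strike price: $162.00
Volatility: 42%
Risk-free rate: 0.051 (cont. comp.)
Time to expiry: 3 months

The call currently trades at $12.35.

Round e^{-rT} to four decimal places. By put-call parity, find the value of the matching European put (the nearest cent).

$14.29

exp(−rT) = exp(−0.051·0.25) = 0.9873
Put-call parity: C − P = S − K·e^(−rT) = 158 − 162·0.9873 = 158 − 159.9426 = -1.9426
P = C − (C − P) = 12.35 − (-1.9426) = 14.2926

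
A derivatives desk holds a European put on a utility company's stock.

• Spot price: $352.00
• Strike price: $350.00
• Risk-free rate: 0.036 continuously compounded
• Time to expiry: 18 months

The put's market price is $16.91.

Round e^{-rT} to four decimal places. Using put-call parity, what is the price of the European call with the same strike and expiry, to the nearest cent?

exp(−rT) = exp(−0.036·1.5) = 0.9474
Put-call parity: C − P = S − K·e^(−rT) = 352 − 350·0.9474 = 352 − 331.5900 = 20.4100
C = P + (C − P) = 16.91 + (20.4100) = 37.3200

$37.32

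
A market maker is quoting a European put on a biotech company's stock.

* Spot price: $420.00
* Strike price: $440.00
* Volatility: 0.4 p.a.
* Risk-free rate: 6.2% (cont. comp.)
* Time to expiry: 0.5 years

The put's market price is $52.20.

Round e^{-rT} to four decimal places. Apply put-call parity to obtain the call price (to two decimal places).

$45.62

exp(−rT) = exp(−0.062·0.5) = 0.9695
Put-call parity: C − P = S − K·e^(−rT) = 420 − 440·0.9695 = 420 − 426.5800 = -6.5800
C = P + (C − P) = 52.20 + (-6.5800) = 45.6200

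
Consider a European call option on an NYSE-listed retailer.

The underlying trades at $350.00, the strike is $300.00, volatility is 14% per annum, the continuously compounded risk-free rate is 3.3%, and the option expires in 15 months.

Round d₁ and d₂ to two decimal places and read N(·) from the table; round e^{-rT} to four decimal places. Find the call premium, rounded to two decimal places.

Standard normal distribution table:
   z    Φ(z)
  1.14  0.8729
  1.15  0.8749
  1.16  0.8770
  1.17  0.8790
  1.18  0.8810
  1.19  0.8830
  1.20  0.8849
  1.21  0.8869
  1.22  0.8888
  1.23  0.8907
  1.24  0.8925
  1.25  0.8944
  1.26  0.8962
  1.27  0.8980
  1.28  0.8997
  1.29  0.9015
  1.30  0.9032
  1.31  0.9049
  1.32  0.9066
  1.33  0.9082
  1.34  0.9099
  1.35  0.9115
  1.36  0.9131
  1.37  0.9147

$64.82

σ√T = 0.14 × 1.1180 = 0.1565
d₁ = [ln(350/300) + (0.033 + 0.14²/2)·1.25] / 0.1565 = [0.1542 + 0.0535] / 0.1565 = 1.3266 ≈ 1.33
d₂ = d₁ − σ√T = 1.3266 − 0.1565 = 1.1701 ≈ 1.17
e^(−rT) = e^(−0.033·1.25) = 0.9596
N(d₁) = N(1.33) = 0.9082;  N(d₂) = N(1.17) = 0.8790
C = 350·0.9082 − 300·0.9596·0.8790 = 317.8700 − 253.0465 = 64.8235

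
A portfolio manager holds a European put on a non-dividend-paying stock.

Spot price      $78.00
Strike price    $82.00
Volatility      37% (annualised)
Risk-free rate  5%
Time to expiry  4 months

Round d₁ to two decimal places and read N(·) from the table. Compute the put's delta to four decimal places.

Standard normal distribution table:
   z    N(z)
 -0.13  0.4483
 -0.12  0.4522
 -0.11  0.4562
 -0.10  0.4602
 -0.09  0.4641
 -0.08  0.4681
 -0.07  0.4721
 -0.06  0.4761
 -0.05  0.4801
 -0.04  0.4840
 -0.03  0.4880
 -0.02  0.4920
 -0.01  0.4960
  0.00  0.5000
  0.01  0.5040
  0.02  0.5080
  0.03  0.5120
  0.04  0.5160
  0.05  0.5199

-0.5199

σ√T = 0.37·√0.3333 = 0.2136
d₁ = [ln(78/82) + (0.05 + 0.37²/2)·0.3333] / 0.2136 = [-0.0500 + 0.0395] / 0.2136 = -0.0493 → -0.05
N(d₁) = N(-0.05) = 0.4801
Δ_put = N(d₁) − 1 = 0.4801 − 1 = -0.5199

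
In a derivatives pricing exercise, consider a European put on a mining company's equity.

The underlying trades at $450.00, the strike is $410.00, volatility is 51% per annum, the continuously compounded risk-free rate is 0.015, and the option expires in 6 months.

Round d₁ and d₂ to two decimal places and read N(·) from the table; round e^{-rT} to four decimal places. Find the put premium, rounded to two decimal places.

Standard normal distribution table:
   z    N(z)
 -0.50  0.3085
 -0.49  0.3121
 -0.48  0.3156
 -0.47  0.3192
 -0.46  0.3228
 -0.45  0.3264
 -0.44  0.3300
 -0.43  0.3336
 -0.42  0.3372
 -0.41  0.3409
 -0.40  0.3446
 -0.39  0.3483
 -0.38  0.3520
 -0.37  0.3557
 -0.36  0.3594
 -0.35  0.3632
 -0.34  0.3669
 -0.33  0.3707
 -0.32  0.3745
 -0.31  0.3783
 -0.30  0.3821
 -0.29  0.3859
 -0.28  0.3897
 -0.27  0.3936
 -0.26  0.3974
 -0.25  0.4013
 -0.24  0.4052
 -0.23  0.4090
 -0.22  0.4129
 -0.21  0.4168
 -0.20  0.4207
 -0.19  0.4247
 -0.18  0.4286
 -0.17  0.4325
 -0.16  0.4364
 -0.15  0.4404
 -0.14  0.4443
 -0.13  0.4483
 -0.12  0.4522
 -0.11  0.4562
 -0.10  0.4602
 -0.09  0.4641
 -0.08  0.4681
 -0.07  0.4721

$42.01

σ√T = 0.51·√0.5 = 0.3606
d₁ = [ln(450/410) + (0.015 + 0.51²/2)·0.5] / 0.3606 = [0.0931 + 0.0725] / 0.3606 = 0.4592 → 0.46
d₂ = d₁ − σ√T = 0.4592 − 0.3606 = 0.0986 → 0.10
exp(−rT) = exp(−0.015·0.5) = 0.9925
P = 410·0.9925·N(-0.10) − 450·N(-0.46) = 410·0.9925·0.4602 − 450·0.3228 = 187.2669 − 145.2600 = 42.0069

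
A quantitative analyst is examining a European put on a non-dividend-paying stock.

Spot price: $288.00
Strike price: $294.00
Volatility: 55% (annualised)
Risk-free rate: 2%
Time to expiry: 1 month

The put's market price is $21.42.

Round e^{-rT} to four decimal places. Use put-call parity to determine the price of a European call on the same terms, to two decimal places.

$15.92

e^(−rT) = e^(−0.02·0.08333) = 0.9983
Put-call parity: C − P = S − K·e^(−rT) = 288 − 294·0.9983 = 288 − 293.5002 = -5.5002
C = P + (C − P) = 21.42 + (-5.5002) = 15.9198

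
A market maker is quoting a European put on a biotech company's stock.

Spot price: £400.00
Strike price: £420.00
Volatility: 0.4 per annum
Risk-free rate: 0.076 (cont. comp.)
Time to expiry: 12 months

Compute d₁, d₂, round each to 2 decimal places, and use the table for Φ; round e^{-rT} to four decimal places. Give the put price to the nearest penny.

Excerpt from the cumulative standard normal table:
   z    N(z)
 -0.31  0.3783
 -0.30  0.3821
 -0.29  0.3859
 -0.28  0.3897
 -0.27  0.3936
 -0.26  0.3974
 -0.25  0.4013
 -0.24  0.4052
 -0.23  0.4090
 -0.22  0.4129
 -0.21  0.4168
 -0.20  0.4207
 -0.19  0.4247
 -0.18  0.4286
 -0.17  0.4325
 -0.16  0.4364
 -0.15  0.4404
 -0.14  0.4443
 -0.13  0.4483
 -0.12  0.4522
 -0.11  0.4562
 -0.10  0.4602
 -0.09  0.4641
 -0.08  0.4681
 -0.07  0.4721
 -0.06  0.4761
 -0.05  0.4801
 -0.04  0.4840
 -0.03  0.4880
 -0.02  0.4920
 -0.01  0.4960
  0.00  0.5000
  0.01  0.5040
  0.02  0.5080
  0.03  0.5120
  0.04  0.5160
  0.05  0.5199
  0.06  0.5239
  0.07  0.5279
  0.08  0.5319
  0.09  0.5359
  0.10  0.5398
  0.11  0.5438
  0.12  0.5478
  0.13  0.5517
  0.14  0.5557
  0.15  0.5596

£57.31

T = 1;  σ√T = 0.4000
d₁ = [ln(400/420) + (0.076 + ½·0.4²)·1] / (σ√T) = (-0.0488 + 0.1560) / 0.4000 = 0.2680 → 0.27
d₂ = 0.2680 − 0.4000 = -0.1320 → -0.13
e^(−rT) = e^(−0.076·1) = 0.9268
P = 420·0.9268·N(0.13) − 400·N(-0.27) = 420·0.9268·0.5517 − 400·0.3936 = 214.7525 − 157.4400 = 57.3125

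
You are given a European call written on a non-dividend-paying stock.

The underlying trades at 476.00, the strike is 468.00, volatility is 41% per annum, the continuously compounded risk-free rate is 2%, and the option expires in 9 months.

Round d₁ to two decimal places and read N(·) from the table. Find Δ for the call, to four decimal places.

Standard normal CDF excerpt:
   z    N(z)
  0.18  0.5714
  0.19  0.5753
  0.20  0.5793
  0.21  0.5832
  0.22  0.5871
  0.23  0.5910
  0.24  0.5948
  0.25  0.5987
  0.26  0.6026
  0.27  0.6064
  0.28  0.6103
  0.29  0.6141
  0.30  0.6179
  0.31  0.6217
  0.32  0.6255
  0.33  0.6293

0.6064

σ√T = 0.41 × 0.8660 = 0.3551
ln(S/K) + (r + σ²/2)T = ln(476/468) + (0.02 + 0.41²/2)·0.75 = 0.0169 + 0.0780 = 0.0950
d₁ = 0.0950 / 0.3551 = 0.2675 which rounds to 0.27
N(d₁) = N(0.27) = 0.6064
Δ_call = N(d₁) = 0.6064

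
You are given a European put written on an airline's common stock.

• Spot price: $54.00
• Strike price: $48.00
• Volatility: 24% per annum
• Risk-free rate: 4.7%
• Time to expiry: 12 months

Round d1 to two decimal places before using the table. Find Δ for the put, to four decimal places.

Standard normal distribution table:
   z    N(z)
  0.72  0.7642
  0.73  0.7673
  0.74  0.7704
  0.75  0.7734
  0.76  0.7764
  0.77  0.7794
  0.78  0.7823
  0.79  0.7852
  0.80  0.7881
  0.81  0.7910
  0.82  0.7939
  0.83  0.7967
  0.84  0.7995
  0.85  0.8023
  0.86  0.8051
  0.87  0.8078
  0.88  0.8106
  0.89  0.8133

-0.2090

σ√T = 0.24 × 1.0000 = 0.2400
d₁ = [ln(54/48) + (0.047 + 0.24²/2)·1] / 0.2400 = [0.1178 + 0.0758] / 0.2400 = 0.8066 ≈ 0.81
N(d₁) = N(0.81) = 0.7910
Δ_put = N(d₁) − 1 = 0.7910 − 1 = -0.2090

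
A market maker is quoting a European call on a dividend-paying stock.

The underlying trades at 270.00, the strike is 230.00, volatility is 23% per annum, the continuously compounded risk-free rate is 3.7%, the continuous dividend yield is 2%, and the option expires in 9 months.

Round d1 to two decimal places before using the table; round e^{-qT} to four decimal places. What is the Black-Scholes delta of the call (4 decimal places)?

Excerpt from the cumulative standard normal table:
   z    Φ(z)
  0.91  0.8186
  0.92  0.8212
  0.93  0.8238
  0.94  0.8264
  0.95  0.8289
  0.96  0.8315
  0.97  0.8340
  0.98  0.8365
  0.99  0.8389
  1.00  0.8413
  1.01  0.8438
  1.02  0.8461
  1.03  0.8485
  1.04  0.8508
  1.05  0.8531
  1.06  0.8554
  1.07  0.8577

σ√T = 0.23 × 0.8660 = 0.1992
d₁ = [ln(270/230) + (0.037 − 0.02 + 0.23²/2)·0.75] / 0.1992 = [0.1603 + 0.0326] / 0.1992 = 0.9686 which rounds to 0.97
N(d₁) = N(0.97) = 0.8340
Δ_call = e^(−qT)·N(d₁) = 0.9851·0.8340 = 0.8216

0.8216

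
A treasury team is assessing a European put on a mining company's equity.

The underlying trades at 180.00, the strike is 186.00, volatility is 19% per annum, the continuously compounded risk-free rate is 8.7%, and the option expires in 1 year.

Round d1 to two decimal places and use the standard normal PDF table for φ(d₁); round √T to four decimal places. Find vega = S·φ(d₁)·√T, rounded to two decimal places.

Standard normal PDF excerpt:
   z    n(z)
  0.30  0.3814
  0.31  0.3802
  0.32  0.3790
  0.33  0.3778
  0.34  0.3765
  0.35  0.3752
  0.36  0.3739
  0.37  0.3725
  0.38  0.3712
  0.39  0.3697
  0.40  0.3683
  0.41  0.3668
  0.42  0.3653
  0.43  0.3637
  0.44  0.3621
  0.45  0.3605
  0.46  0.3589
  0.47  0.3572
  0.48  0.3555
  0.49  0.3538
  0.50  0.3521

T = 1;  σ√T = 0.1900
d₁ = [ln(180/186) + (0.087 + 0.19²/2)·1] / 0.1900 = [-0.0328 + 0.1050] / 0.1900 = 0.3803 ⇒ 0.38
√T = √1 = 1.0000
φ(d₁) = φ(0.38) = 0.3712
vega = S·φ(d₁)·√T = 180·0.3712·1.0000 = 66.8160

66.82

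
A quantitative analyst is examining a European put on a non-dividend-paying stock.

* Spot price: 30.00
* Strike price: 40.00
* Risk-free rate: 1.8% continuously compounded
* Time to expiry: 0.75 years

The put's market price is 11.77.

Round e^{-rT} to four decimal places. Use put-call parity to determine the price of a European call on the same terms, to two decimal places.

2.31

exp(−rT) = exp(−0.018·0.75) = 0.9866
Put-call parity: C − P = S − K·e^(−rT) = 30 − 40·0.9866 = 30 − 39.4640 = -9.4640
C = P + (C − P) = 11.77 + (-9.4640) = 2.3060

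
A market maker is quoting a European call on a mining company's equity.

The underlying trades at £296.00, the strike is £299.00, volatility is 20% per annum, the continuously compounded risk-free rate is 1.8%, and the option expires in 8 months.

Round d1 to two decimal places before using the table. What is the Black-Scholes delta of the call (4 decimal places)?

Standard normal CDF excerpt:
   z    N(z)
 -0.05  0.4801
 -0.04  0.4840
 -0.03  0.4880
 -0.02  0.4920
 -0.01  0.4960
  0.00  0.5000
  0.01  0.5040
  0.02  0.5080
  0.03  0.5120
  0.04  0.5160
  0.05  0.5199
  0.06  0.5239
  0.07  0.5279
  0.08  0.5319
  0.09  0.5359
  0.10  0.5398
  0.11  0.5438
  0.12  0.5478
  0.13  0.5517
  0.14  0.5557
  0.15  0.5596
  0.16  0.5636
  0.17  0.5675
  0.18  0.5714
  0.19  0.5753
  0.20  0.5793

0.5359

σ√T = 0.2 × 0.8165 = 0.1633
d₁ = [ln(296/299) + (0.018 + 0.2²/2)·0.6667] / 0.1633 = [-0.0101 + 0.0253] / 0.1633 = 0.0934 which rounds to 0.09
N(d₁) = N(0.09) = 0.5359
Δ_call = N(d₁) = 0.5359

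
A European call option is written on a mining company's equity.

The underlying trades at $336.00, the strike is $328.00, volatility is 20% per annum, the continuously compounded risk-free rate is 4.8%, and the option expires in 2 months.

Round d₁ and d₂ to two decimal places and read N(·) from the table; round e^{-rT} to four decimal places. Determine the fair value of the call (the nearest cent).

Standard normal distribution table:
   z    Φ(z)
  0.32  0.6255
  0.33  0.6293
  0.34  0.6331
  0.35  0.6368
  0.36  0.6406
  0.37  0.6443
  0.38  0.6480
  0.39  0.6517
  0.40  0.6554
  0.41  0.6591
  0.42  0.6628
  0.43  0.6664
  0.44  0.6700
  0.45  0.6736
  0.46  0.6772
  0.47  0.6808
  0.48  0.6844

$16.71

σ√T = 0.2 × 0.4082 = 0.0816
d₁ = [ln(336/328) + (0.048 + 0.2²/2)·0.1667] / 0.0816 = [0.0241 + 0.0113] / 0.0816 = 0.4339 which rounds to 0.43
d₂ = d₁ − σ√T = 0.4339 − 0.0816 = 0.3523 which rounds to 0.35
exp(−rT) = exp(−0.048·0.1667) = 0.9920
C = 336·N(0.43) − 328·0.9920·N(0.35) = 336·0.6664 − 328·0.9920·0.6368 = 223.9104 − 207.1994 = 16.7110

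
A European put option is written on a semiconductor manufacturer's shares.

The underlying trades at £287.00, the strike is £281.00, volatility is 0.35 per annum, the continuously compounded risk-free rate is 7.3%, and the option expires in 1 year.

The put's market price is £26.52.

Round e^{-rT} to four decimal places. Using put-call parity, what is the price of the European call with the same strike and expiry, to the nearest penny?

exp(−rT) = exp(−0.073·1) = 0.9296
Put-call parity: C − P = S − K·e^(−rT) = 287 − 281·0.9296 = 287 − 261.2176 = 25.7824
C = P + (C − P) = 26.52 + (25.7824) = 52.3024

£52.30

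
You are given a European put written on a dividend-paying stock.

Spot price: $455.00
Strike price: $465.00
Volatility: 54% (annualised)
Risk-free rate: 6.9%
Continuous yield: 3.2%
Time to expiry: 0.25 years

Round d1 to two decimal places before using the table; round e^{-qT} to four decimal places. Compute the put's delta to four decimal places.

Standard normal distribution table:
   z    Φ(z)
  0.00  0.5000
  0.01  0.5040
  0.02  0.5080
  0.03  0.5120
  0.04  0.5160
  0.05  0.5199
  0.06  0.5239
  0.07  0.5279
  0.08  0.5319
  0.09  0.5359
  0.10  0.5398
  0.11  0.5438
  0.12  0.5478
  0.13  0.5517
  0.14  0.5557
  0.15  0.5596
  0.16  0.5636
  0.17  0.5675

σ√T = 0.54·√0.25 = 0.2700
ln(S/K) + (r − q + σ²/2)T = ln(455/465) + (0.069 − 0.032 + 0.54²/2)·0.25 = -0.0217 + 0.0457 = 0.0240
d₁ = 0.0240 / 0.2700 = 0.0887 ≈ 0.09
N(d₁) = N(0.09) = 0.5359
Δ_put = exp(−qT)·(N(d₁) − 1) = 0.9920·(0.5359 − 1) = -0.4604

-0.4604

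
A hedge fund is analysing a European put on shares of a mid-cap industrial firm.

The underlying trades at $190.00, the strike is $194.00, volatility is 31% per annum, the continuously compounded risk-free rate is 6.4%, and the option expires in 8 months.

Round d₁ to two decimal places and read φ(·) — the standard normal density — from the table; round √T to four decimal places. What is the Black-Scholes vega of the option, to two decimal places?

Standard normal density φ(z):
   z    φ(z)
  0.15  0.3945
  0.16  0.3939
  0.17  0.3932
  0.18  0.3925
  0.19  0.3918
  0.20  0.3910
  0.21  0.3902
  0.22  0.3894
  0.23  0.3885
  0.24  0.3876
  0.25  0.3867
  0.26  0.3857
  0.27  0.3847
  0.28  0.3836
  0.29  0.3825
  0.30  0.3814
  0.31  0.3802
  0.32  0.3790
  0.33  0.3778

60.53

σ√T = 0.31·√0.6667 = 0.2531
d₁ = [ln(190/194) + (0.064 + 0.31²/2)·0.6667] / 0.2531 = [-0.0208 + 0.0747] / 0.2531 = 0.2128 → 0.21
√T = √0.6667 = 0.8165
φ(d₁) = φ(0.21) = 0.3902
vega = S·φ(d₁)·√T = 190·0.3902·0.8165 = 60.5337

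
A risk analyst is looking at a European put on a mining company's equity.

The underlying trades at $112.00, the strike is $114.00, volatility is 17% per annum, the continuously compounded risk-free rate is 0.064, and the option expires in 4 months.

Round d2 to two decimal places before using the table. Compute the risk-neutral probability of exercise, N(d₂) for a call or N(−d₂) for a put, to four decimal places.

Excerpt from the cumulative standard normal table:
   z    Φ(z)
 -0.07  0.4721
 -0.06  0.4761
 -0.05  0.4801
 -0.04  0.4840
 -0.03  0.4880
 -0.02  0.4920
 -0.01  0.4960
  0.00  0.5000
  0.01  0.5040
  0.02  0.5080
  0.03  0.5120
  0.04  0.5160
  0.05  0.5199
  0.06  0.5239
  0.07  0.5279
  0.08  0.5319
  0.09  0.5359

σ√T = 0.17 × 0.5774 = 0.0981
d₁ = [ln(112/114) + (0.064 + ½·0.17²)·0.3333] / (σ√T) = (-0.0177 + 0.0261) / 0.0981 = 0.0861 → 0.09
d₂ = 0.0861 − 0.0981 = -0.0121 → -0.01
Pr(exercise) under Q = N(−d₂) = N(0.01) = 0.5040

0.5040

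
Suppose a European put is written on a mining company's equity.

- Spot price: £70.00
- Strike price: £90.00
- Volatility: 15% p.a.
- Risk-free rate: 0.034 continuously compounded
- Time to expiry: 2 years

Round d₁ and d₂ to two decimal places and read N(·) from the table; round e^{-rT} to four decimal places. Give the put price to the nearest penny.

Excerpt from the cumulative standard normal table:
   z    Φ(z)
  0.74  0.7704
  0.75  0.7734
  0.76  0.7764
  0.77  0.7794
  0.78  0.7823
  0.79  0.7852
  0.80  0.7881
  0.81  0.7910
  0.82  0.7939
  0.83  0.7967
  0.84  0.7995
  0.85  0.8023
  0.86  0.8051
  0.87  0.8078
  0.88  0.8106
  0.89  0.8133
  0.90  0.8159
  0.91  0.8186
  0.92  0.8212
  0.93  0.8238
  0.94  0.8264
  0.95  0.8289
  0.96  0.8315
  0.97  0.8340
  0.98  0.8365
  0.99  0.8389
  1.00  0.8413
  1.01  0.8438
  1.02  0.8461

σ√T = 0.15 × 1.4142 = 0.2121
ln(S/K) + (r + σ²/2)T = ln(70/90) + (0.034 + 0.15²/2)·2 = -0.2513 + 0.0905 = -0.1608
d₁ = -0.1608 / 0.2121 = -0.7581 → -0.76
d₂ = d₁ − σ√T = -0.7581 − 0.2121 = -0.9702 → -0.97
e^(−rT) = e^(−0.034·2) = 0.9343
P = 90·0.9343·N(0.97) − 70·N(0.76) = 90·0.9343·0.8340 − 70·0.7764 = 70.1286 − 54.3480 = 15.7806

£15.78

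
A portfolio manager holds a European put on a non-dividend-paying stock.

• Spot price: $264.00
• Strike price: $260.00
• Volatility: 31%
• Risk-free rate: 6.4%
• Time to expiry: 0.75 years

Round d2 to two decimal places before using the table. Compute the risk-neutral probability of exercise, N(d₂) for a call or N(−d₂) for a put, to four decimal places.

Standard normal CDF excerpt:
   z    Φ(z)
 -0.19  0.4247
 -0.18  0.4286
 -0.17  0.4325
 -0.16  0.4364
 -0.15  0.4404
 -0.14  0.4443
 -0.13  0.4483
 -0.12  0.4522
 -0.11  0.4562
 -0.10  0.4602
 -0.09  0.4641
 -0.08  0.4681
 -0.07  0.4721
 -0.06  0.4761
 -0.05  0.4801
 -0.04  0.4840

σ√T = 0.31 × 0.8660 = 0.2685
d₁ = [ln(264/260) + (0.064 + 0.31²/2)·0.75] / 0.2685 = [0.0153 + 0.0840] / 0.2685 = 0.3699 ⇒ 0.37
d₂ = d₁ − σ√T = 0.3699 − 0.2685 = 0.1014 ⇒ 0.10
Risk-neutral Pr[S_T < K] = N(−d₂) = N(-0.10) = 0.4602

0.4602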